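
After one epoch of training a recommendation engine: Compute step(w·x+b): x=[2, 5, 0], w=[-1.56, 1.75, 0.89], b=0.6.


z = (2)·(-1.56) + (5)·(1.75) + (0)·(0.89) + 0.6
  = 6.23
step(z) = 1 (z≥0)

1


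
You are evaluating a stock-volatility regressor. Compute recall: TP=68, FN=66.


Recall = TP/(TP+FN)
= 68/(68+66)
= 68/134 = 50.75%

50.75%


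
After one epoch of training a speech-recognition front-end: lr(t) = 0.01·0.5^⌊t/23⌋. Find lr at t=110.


n_drops = ⌊110/23⌋ = 4
lr = 0.01·0.5^4 = 0.01·0.0625 = 0.000625

0.000625


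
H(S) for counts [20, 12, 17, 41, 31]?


Probabilities: [20/121, 12/121, 17/121, 41/121, 31/121] ≈ [0.1653, 0.0992, 0.1405, 0.3388, 0.2562]
H = -((20/121)·log₂(20/121) + (12/121)·log₂(12/121) + (17/121)·log₂(17/121) + (41/121)·log₂(41/121) + (31/121)·log₂(31/121))
  = 2.1901 bits

2.1901 bits


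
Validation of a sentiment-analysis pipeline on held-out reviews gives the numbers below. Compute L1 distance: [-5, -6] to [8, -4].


d = |-5-8| + |-6+ 4|
  = 13 + 2
  = 15

15


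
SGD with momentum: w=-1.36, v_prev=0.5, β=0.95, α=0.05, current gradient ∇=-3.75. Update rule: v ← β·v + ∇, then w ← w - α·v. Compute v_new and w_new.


v_new = 0.95·0.5 - 3.75 = 0.475 - 3.75 = -3.275
w_new = -1.36 - 0.05·-3.275 = -1.36 + 0.16375 = -1.19625

v_new=-3.275, w_new=-1.19625


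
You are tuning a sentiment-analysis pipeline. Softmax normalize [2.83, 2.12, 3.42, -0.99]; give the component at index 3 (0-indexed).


Exponentials: e^2.83=16.9455, e^2.12=8.3311, e^3.42=30.5694, e^-0.99=0.3716
Sum = 56.2176
Softmax = [0.3014, 0.1482, 0.5438, 0.0066]
p[3] = 0.3716/56.2176 = 0.0066

0.0066


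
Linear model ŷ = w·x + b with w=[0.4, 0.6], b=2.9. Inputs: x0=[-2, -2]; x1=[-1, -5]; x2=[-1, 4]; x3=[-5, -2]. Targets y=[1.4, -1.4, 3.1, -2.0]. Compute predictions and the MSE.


ŷ0 = (0.4)·(-2) + (0.6)·(-2) + 2.9 = 0.9
ŷ1 = (0.4)·(-1) + (0.6)·(-5) + 2.9 = -0.5
ŷ2 = (0.4)·(-1) + (0.6)·(4) + 2.9 = 4.9
ŷ3 = (0.4)·(-5) + (0.6)·(-2) + 2.9 = -0.3
errors² = [0.25, 0.81, 3.24, 2.89]
MSE = 7.1900/4 = 1.7975

1.7975


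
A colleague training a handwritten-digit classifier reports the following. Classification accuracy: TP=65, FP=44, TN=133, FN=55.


Accuracy = (TP+TN)/(TP+TN+FP+FN)
= (65+133)/(297)
= 198/297 = 66.67%

66.67%


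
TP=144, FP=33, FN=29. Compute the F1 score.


Precision = 144/177 = 0.8136
Recall = 144/173 = 0.8324
F1 = 2·P·R/(P+R) = 2·TP/(2·TP+FP+FN) = 288/(288+33+29) = 288/350 = 0.8229

0.8229


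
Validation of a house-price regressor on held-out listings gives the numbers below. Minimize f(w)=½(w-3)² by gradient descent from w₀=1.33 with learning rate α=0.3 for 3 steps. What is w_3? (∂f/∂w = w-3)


step 1: grad = 1.33-3 = -1.67; w = 1.33 - 0.3·(-1.67) = 1.831
step 2: grad = 1.831-3 = -1.169; w = 1.831 - 0.3·(-1.169) = 2.1817
step 3: grad = 2.1817-3 = -0.8183; w = 2.1817 - 0.3·(-0.8183) = 2.42719

2.42719


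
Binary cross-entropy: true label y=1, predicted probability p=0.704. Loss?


BCE = -[y·ln(p) + (1-y)·ln(1-p)]
= -1·ln(0.704) - 0
= -ln(0.704) = 0.351

0.351


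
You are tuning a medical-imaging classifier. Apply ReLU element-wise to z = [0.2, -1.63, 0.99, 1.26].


ReLU(0.2) = max(0, 0.2) = 0.2
ReLU(-1.63) = max(0, -1.63) = 0.0
ReLU(0.99) = max(0, 0.99) = 0.99
ReLU(1.26) = max(0, 1.26) = 1.26
result = [0.2, 0.0, 0.99, 1.26]

[0.2, 0.0, 0.99, 1.26]


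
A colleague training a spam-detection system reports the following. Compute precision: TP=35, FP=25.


Precision = TP/(TP+FP)
= 35/(35+25)
= 35/60 = 58.33%

58.33%


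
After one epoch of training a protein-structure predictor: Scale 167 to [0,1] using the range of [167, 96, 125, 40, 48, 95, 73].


min=40, max=167
(167-40)/(167-40) = 127/127 = 1.0

1.0


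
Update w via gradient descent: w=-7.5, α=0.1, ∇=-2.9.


w_new = w - α·∇
= -7.5 - 0.1·-2.9
= -7.5 + 0.29
= -7.21

-7.21


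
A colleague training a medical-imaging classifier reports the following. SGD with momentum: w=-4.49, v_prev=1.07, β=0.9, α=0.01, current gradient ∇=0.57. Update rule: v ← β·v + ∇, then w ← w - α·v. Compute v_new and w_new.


v_new = 0.9·1.07 + 0.57 = 0.963 + 0.57 = 1.533
w_new = -4.49 - 0.01·1.533 = -4.49 - 0.01533 = -4.50533

v_new=1.533, w_new=-4.50533


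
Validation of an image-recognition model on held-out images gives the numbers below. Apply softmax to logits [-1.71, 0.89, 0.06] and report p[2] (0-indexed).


Exponentials: e^-1.71=0.1809, e^0.89=2.4351, e^0.06=1.0618
Sum = 3.6778
Softmax = [0.0492, 0.6621, 0.2887]
p[2] = 1.0618/3.6778 = 0.2887

0.2887


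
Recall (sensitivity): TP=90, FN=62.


Recall = TP/(TP+FN)
= 90/(90+62)
= 90/152 = 59.21%

59.21%


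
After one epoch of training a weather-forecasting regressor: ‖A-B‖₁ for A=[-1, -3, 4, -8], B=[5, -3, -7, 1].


d = |-1-5| + |-3+ 3| + |4+ 7| + |-8-1|
  = 6 + 0 + 11 + 9
  = 26

26


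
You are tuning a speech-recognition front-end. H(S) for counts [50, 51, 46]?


Probabilities: [50/147, 51/147, 46/147] ≈ [0.3401, 0.3469, 0.3129]
H = -((50/147)·log₂(50/147) + (51/147)·log₂(51/147) + (46/147)·log₂(46/147))
  = 1.5835 bits

1.5835 bits


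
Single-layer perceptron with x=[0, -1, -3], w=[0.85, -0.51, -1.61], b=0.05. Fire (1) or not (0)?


z = (0)·(0.85) + (-1)·(-0.51) + (-3)·(-1.61) + 0.05
  = 5.39
step(z) = 1 (z≥0)

1


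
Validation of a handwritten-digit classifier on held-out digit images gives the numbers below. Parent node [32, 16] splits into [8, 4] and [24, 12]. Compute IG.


Parent = [32, 16], H_parent = 0.9183
H_left = 0.9183 (n=12), H_right = 0.9183 (n=36)
H_children = (12/48)·0.9183 + (36/48)·0.9183 = 0.9183
IG = 0.9183 - 0.9183 = 0.0

0.0


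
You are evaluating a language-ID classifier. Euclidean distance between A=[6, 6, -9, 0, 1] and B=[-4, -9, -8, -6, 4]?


d = √((6+ 4)² + (6+ 9)² + (-9+ 8)² + (0+ 6)² + (1-4)²)
  = √(100 + 225 + 1 + 36 + 9)
  = √371 = 19.2614

19.2614


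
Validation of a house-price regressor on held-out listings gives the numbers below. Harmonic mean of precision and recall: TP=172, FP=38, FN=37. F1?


Precision = 172/210 = 0.819
Recall = 172/209 = 0.823
F1 = 2·P·R/(P+R) = 2·TP/(2·TP+FP+FN) = 344/(344+38+37) = 344/419 = 0.821

0.821


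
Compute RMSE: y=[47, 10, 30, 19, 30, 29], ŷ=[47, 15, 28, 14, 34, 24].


MSE = 95/6 = 15.8333
RMSE = √(95/6) = 3.9791

3.9791


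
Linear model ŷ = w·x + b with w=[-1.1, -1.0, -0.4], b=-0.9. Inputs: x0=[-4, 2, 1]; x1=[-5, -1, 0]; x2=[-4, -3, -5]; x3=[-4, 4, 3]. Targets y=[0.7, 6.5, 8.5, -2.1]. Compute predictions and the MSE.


ŷ0 = (-1.1)·(-4) + (-1.0)·(2) + (-0.4)·(1) - 0.9 = 1.1
ŷ1 = (-1.1)·(-5) + (-1.0)·(-1) + (-0.4)·(0) - 0.9 = 5.6
ŷ2 = (-1.1)·(-4) + (-1.0)·(-3) + (-0.4)·(-5) - 0.9 = 8.5
ŷ3 = (-1.1)·(-4) + (-1.0)·(4) + (-0.4)·(3) - 0.9 = -1.7
errors² = [0.16, 0.81, 0.0, 0.16]
MSE = 1.1300/4 = 0.2825

0.2825


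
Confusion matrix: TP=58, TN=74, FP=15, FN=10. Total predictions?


Total = TP + TN + FP + FN
= 58 + 74 + 15 + 10
= 157
(Predicted positive: 73, predicted negative: 84)

157


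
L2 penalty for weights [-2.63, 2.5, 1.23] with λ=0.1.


‖w‖₂² = (-2.63)² + (2.5)² + (1.23)²
     = 6.9169 + 6.25 + 1.5129
     = 14.6798
λ·‖w‖₂² = 0.1·14.6798 = 1.46798

1.46798


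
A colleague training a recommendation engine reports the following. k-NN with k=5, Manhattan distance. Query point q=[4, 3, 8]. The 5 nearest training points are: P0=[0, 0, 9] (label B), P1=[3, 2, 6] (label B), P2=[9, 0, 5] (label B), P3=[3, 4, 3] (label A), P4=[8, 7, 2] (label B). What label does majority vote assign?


d(q,P0) = 8  (label B)
d(q,P1) = 4  (label B)
d(q,P2) = 11  (label B)
d(q,P3) = 7  (label A)
d(q,P4) = 14  (label B)
Votes: A=1, B=4
Majority → B

B


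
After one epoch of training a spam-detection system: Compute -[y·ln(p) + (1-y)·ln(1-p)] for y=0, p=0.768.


BCE = -[y·ln(p) + (1-y)·ln(1-p)]
= -0 - 1·ln(1-0.768)
= -ln(0.232) = 1.461

1.461


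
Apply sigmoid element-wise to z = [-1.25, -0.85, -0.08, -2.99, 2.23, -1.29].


σ(-1.25) = 1/(1+e^1.25) = 0.2227
σ(-0.85) = 1/(1+e^0.85) = 0.2994
σ(-0.08) = 1/(1+e^0.08) = 0.48
σ(-2.99) = 1/(1+e^2.99) = 0.0479
σ(2.23) = 1/(1+e^-2.23) = 0.9029
σ(-1.29) = 1/(1+e^1.29) = 0.2159
result = [0.2227, 0.2994, 0.48, 0.0479, 0.9029, 0.2159]

[0.2227, 0.2994, 0.48, 0.0479, 0.9029, 0.2159]


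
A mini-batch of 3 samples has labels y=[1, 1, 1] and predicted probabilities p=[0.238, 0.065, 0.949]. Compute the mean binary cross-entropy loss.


L[0] = -ln(0.238) = 1.4355
L[1] = -ln(0.065) = 2.7334
L[2] = -ln(0.949) = 0.0523
mean = (1.4355 + 2.7334 + 0.0523)/3 = 1.4071

1.4071


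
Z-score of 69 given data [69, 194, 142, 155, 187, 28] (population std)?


μ = 129.1667, σ = 60.8753
z = (69 - 129.1667)/60.8753 = -0.9884

-0.9884


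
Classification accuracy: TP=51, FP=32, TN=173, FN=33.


Accuracy = (TP+TN)/(TP+TN+FP+FN)
= (51+173)/(289)
= 224/289 = 77.51%

77.51%


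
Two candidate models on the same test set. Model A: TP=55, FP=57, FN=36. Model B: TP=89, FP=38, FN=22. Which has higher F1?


Model A: P=55/112=0.4911, R=55/91=0.6044, F1=2PR/(P+R)=2TP/(2TP+FP+FN)=110/203=0.5419
Model B: P=89/127=0.7008, R=89/111=0.8018, F1=2PR/(P+R)=2TP/(2TP+FP+FN)=178/238=0.7479
0.5419 < 0.7479 → Model B

Model B


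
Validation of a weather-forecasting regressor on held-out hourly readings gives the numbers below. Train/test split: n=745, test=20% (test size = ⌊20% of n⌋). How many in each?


Test = ⌊745·20/100⌋ = 149
Train = 745 - 149 = 596

Train: 596, Test: 149


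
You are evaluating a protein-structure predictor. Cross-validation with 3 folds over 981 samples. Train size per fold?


Fold size = 981/3 = 327
Training per fold = 981 - 327 = 654

654


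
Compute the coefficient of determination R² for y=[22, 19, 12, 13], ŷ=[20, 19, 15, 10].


ȳ = 16.5
SS_res = Σ(y-ŷ)² = 22
SS_tot = Σ(y-ȳ)² = 69
R² = 1 - SS_res/SS_tot = 1 - 0.3188 = 0.6812

0.6812


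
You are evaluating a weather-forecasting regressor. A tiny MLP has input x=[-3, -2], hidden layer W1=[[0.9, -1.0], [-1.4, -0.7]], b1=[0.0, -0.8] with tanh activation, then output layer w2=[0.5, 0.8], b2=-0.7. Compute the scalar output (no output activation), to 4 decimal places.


z1[0] = (0.9)·(-3) + (-1.0)·(-2) + 0.0 = -0.7
z1[1] = (-1.4)·(-3) + (-0.7)·(-2) - 0.8 = 4.8
h = tanh(z1) = [-0.6044, 0.9999]
output = (0.5)·(-0.6044) + (0.8)·(0.9999) - 0.7 = -0.2023

-0.2023


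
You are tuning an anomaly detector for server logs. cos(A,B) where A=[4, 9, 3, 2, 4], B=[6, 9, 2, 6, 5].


A·B = 4·6 + 9·9 + 3·2 + 2·6 + 4·5 = 143
‖A‖ = √126 = 11.225, ‖B‖ = √182 = 13.4907
cos = 143/(√126·√182) = 143/√22932 = 0.9443

0.9443


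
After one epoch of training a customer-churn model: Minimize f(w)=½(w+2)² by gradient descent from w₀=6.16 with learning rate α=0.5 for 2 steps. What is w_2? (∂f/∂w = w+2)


step 1: grad = 6.16+2 = 8.16; w = 6.16 - 0.5·(8.16) = 2.08
step 2: grad = 2.08+2 = 4.08; w = 2.08 - 0.5·(4.08) = 0.04

0.04


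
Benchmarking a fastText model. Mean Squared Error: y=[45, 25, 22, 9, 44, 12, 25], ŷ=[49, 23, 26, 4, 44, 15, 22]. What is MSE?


Squared errors: (45-49)²=16, (25-23)²=4, (22-26)²=16, (9-4)²=25, (44-44)²=0, (12-15)²=9, (25-22)²=9
Sum = 79
MSE = 79/7 = 79/7

79/7


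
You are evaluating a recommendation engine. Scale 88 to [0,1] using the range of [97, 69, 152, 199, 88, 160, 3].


min=3, max=199
(88-3)/(199-3) = 85/196 = 0.4337

0.4337


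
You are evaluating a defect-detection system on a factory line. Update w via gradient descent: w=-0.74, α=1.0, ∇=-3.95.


w_new = w - α·∇
= -0.74 - 1.0·-3.95
= -0.74 + 3.95
= 3.21

3.21


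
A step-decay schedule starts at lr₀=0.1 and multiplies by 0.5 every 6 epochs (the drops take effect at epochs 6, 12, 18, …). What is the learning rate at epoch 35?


n_drops = ⌊35/6⌋ = 5
lr = 0.1·0.5^5 = 0.1·0.03125 = 0.003125

0.003125


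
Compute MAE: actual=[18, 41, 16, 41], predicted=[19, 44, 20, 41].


Absolute errors: |18-19|=1, |41-44|=3, |16-20|=4, |41-41|=0
Sum = 8
MAE = 8/4 = 2

2


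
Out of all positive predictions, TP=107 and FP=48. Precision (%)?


Precision = TP/(TP+FP)
= 107/(107+48)
= 107/155 = 69.03%

69.03%


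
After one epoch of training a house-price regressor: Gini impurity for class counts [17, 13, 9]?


Probabilities: [17/39, 13/39, 9/39] ≈ [0.4359, 0.3333, 0.2308]
Σpᵢ² = (289 + 169 + 81)/39² = 539/1521
Gini = 1 - Σpᵢ² = 1 - 539/1521 = 0.6456

0.6456


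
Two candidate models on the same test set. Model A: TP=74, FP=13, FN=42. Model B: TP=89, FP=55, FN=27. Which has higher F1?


Model A: P=74/87=0.8506, R=74/116=0.6379, F1=2PR/(P+R)=2TP/(2TP+FP+FN)=148/203=0.7291
Model B: P=89/144=0.6181, R=89/116=0.7672, F1=2PR/(P+R)=2TP/(2TP+FP+FN)=178/260=0.6846
0.7291 > 0.6846 → Model A

Model A


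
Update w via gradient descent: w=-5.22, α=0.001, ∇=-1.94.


w_new = w - α·∇
= -5.22 - 0.001·-1.94
= -5.22 + 0.00194
= -5.21806

-5.21806


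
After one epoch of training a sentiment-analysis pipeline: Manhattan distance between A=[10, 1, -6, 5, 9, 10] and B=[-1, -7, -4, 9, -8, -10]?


d = |10+ 1| + |1+ 7| + |-6+ 4| + |5-9| + |9+ 8| + |10+ 10|
  = 11 + 8 + 2 + 4 + 17 + 20
  = 62

62


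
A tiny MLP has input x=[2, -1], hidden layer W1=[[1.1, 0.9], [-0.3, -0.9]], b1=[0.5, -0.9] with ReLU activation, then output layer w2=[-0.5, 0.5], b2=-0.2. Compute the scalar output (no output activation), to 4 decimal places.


z1[0] = (1.1)·(2) + (0.9)·(-1) + 0.5 = 1.8
z1[1] = (-0.3)·(2) + (-0.9)·(-1) - 0.9 = -0.6
h = ReLU(z1) = [1.8, 0.0]
output = (-0.5)·(1.8) + (0.5)·(0.0) - 0.2 = -1.1

-1.1


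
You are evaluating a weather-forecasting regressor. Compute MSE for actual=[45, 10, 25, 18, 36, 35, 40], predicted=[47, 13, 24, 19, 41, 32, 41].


Squared errors: (45-47)²=4, (10-13)²=9, (25-24)²=1, (18-19)²=1, (36-41)²=25, (35-32)²=9, (40-41)²=1
Sum = 50
MSE = 50/7 = 50/7

50/7


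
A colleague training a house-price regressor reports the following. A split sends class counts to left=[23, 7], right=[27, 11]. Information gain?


Parent = [50, 18], H_parent = 0.8338
H_left = 0.7838 (n=30), H_right = 0.868 (n=38)
H_children = (30/68)·0.7838 + (38/68)·0.868 = 0.8309
IG = 0.8338 - 0.8309 = 0.0029

0.0029


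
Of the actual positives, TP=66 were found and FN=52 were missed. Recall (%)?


Recall = TP/(TP+FN)
= 66/(66+52)
= 66/118 = 55.93%

55.93%


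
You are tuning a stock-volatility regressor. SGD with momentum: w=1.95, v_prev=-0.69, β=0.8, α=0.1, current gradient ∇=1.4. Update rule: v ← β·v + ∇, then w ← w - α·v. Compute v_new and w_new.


v_new = 0.8·-0.69 + 1.4 = -0.552 + 1.4 = 0.848
w_new = 1.95 - 0.1·0.848 = 1.95 - 0.0848 = 1.8652

v_new=0.848, w_new=1.8652


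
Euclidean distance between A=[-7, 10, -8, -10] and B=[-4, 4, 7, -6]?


d = √((-7+ 4)² + (10-4)² + (-8-7)² + (-10+ 6)²)
  = √(9 + 36 + 225 + 16)
  = √286 = 16.9115

16.9115


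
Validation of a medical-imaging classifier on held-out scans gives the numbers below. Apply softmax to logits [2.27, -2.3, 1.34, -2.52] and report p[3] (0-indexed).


Exponentials: e^2.27=9.6794, e^-2.3=0.1003, e^1.34=3.819, e^-2.52=0.0805
Sum = 13.6792
Softmax = [0.7076, 0.0073, 0.2792, 0.0059]
p[3] = 0.0805/13.6792 = 0.0059

0.0059


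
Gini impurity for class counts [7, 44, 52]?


Probabilities: [7/103, 44/103, 52/103] ≈ [0.068, 0.4272, 0.5049]
Σpᵢ² = (49 + 1936 + 2704)/103² = 4689/10609
Gini = 1 - Σpᵢ² = 1 - 4689/10609 = 0.558

0.558


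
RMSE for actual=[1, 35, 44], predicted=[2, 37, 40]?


MSE = 21/3 = 7
RMSE = √(21/3) = 2.6458

2.6458


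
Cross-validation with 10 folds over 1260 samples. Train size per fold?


Fold size = 1260/10 = 126
Training per fold = 1260 - 126 = 1134

1134


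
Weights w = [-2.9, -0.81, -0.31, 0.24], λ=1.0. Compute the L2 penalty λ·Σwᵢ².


‖w‖₂² = (-2.9)² + (-0.81)² + (-0.31)² + (0.24)²
     = 8.41 + 0.6561 + 0.0961 + 0.0576
     = 9.2198
λ·‖w‖₂² = 1.0·9.2198 = 9.2198

9.2198


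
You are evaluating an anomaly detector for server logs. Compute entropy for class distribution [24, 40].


Probabilities: [24/64, 40/64] ≈ [0.375, 0.625]
H = -((24/64)·log₂(24/64) + (40/64)·log₂(40/64))
  = 0.9544 bits

0.9544 bits


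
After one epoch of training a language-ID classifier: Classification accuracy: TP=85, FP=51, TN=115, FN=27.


Accuracy = (TP+TN)/(TP+TN+FP+FN)
= (85+115)/(278)
= 200/278 = 71.94%

71.94%


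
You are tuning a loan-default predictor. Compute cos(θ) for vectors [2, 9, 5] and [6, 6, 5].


A·B = 2·6 + 9·6 + 5·5 = 91
‖A‖ = √110 = 10.4881, ‖B‖ = √97 = 9.8489
cos = 91/(√110·√97) = 91/√10670 = 0.881

0.881


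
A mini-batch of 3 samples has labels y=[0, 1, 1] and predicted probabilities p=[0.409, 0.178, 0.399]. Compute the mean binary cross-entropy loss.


L[0] = -ln(1-0.409) = -ln(0.591) = 0.5259
L[1] = -ln(0.178) = 1.726
L[2] = -ln(0.399) = 0.9188
mean = (0.5259 + 1.726 + 0.9188)/3 = 1.0569

1.0569


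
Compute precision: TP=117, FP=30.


Precision = TP/(TP+FP)
= 117/(117+30)
= 117/147 = 79.59%

79.59%


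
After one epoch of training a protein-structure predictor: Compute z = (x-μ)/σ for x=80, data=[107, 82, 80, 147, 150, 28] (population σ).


μ = 99, σ = 42.1505
z = (80 - 99)/42.1505 = -0.4508

-0.4508


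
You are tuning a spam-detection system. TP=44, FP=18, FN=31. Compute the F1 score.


Precision = 44/62 = 0.7097
Recall = 44/75 = 0.5867
F1 = 2·P·R/(P+R) = 2·TP/(2·TP+FP+FN) = 88/(88+18+31) = 88/137 = 0.6423

0.6423


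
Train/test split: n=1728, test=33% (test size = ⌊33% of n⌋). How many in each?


Test = ⌊1728·33/100⌋ = 570
Train = 1728 - 570 = 1158

Train: 1158, Test: 570


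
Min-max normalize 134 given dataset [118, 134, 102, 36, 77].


min=36, max=134
(134-36)/(134-36) = 98/98 = 1.0

1.0


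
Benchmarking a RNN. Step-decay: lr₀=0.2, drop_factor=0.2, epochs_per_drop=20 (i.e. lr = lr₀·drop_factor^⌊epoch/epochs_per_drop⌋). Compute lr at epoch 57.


n_drops = ⌊57/20⌋ = 2
lr = 0.2·0.2^2 = 0.2·0.04 = 0.008

0.008


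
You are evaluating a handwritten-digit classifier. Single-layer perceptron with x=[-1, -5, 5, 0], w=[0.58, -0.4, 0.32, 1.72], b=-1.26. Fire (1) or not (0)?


z = (-1)·(0.58) + (-5)·(-0.4) + (5)·(0.32) + (0)·(1.72) - 1.26
  = 1.76
step(z) = 1 (z≥0)

1


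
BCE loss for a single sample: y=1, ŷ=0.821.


BCE = -[y·ln(p) + (1-y)·ln(1-p)]
= -1·ln(0.821) - 0
= -ln(0.821) = 0.1972

0.1972


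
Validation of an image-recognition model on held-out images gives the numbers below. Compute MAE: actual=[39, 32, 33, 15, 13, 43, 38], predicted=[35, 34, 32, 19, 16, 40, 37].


Absolute errors: |39-35|=4, |32-34|=2, |33-32|=1, |15-19|=4, |13-16|=3, |43-40|=3, |38-37|=1
Sum = 18
MAE = 18/7 = 18/7

18/7


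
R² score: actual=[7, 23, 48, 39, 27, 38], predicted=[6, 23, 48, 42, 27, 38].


ȳ = 30.3333
SS_res = Σ(y-ŷ)² = 10
SS_tot = Σ(y-ȳ)² = 1055.33
R² = 1 - SS_res/SS_tot = 1 - 0.0095 = 0.9905

0.9905


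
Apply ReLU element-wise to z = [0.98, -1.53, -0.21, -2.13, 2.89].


ReLU(0.98) = max(0, 0.98) = 0.98
ReLU(-1.53) = max(0, -1.53) = 0.0
ReLU(-0.21) = max(0, -0.21) = 0.0
ReLU(-2.13) = max(0, -2.13) = 0.0
ReLU(2.89) = max(0, 2.89) = 2.89
result = [0.98, 0.0, 0.0, 0.0, 2.89]

[0.98, 0.0, 0.0, 0.0, 2.89]


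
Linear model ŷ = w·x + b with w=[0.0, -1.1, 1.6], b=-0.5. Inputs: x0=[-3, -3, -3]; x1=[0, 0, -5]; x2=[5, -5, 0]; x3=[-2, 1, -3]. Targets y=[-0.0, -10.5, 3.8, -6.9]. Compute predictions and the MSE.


ŷ0 = (0.0)·(-3) + (-1.1)·(-3) + (1.6)·(-3) - 0.5 = -2.0
ŷ1 = (0.0)·(0) + (-1.1)·(0) + (1.6)·(-5) - 0.5 = -8.5
ŷ2 = (0.0)·(5) + (-1.1)·(-5) + (1.6)·(0) - 0.5 = 5.0
ŷ3 = (0.0)·(-2) + (-1.1)·(1) + (1.6)·(-3) - 0.5 = -6.4
errors² = [4.0, 4.0, 1.44, 0.25]
MSE = 9.6900/4 = 2.4225

2.4225


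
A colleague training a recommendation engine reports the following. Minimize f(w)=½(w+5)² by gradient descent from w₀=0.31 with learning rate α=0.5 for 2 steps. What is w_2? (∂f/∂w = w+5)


step 1: grad = 0.31+5 = 5.31; w = 0.31 - 0.5·(5.31) = -2.345
step 2: grad = -2.345+5 = 2.655; w = -2.345 - 0.5·(2.655) = -3.6725

-3.6725


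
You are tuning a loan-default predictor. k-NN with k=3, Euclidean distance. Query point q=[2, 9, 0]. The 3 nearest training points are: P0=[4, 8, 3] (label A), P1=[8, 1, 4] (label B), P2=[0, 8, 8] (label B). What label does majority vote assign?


d(q,P0) = 3.7417  (label A)
d(q,P1) = 10.7703  (label B)
d(q,P2) = 8.3066  (label B)
Votes: A=1, B=2
Majority → B

B


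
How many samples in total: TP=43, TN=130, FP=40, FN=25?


Total = TP + TN + FP + FN
= 43 + 130 + 40 + 25
= 238
(Predicted positive: 83, predicted negative: 155)

238


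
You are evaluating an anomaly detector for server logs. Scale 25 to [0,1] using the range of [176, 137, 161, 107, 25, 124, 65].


min=25, max=176
(25-25)/(176-25) = 0/151 = 0.0

0.0


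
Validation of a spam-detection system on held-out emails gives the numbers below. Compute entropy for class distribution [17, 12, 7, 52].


Probabilities: [17/88, 12/88, 7/88, 52/88] ≈ [0.1932, 0.1364, 0.0795, 0.5909]
H = -((17/88)·log₂(17/88) + (12/88)·log₂(12/88) + (7/88)·log₂(7/88) + (52/88)·log₂(52/88))
  = 1.5892 bits

1.5892 bits


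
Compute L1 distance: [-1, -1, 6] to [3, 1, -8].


d = |-1-3| + |-1-1| + |6+ 8|
  = 4 + 2 + 14
  = 20

20


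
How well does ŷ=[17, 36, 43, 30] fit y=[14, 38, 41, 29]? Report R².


ȳ = 30.5
SS_res = Σ(y-ŷ)² = 18
SS_tot = Σ(y-ȳ)² = 441
R² = 1 - SS_res/SS_tot = 1 - 0.0408 = 0.9592

0.9592


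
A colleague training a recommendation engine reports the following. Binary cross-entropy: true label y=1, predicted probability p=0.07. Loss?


BCE = -[y·ln(p) + (1-y)·ln(1-p)]
= -1·ln(0.07) - 0
= -ln(0.07) = 2.6593

2.6593


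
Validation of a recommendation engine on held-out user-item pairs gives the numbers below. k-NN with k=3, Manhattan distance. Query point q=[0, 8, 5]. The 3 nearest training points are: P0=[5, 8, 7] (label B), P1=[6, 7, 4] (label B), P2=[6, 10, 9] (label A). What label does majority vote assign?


d(q,P0) = 7  (label B)
d(q,P1) = 8  (label B)
d(q,P2) = 12  (label A)
Votes: A=1, B=2
Majority → B

B


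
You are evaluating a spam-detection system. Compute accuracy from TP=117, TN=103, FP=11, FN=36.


Accuracy = (TP+TN)/(TP+TN+FP+FN)
= (117+103)/(267)
= 220/267 = 82.4%

82.4%


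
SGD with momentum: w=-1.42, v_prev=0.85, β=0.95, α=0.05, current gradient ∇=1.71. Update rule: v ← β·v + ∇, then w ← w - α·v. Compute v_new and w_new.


v_new = 0.95·0.85 + 1.71 = 0.8075 + 1.71 = 2.5175
w_new = -1.42 - 0.05·2.5175 = -1.42 - 0.125875 = -1.545875

v_new=2.5175, w_new=-1.545875


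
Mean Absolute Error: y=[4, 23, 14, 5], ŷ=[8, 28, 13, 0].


Absolute errors: |4-8|=4, |23-28|=5, |14-13|=1, |5-0|=5
Sum = 15
MAE = 15/4 = 15/4

15/4


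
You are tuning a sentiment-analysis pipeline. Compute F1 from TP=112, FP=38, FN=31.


Precision = 112/150 = 0.7467
Recall = 112/143 = 0.7832
F1 = 2·P·R/(P+R) = 2·TP/(2·TP+FP+FN) = 224/(224+38+31) = 224/293 = 0.7645

0.7645


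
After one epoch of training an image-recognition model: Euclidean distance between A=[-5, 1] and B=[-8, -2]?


d = √((-5+ 8)² + (1+ 2)²)
  = √(9 + 9)
  = √18 = 4.2426

4.2426


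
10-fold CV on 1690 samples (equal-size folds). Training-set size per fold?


Fold size = 1690/10 = 169
Training per fold = 1690 - 169 = 1521

1521


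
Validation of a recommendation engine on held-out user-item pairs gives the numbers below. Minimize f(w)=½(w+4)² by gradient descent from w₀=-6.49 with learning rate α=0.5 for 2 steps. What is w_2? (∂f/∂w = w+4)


step 1: grad = -6.49+4 = -2.49; w = -6.49 - 0.5·(-2.49) = -5.245
step 2: grad = -5.245+4 = -1.245; w = -5.245 - 0.5·(-1.245) = -4.6225

-4.6225


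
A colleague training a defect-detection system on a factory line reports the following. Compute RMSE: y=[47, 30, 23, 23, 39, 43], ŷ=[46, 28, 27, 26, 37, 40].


MSE = 43/6 = 7.1667
RMSE = √(43/6) = 2.6771

2.6771


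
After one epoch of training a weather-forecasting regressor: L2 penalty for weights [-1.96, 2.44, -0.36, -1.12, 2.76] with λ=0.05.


‖w‖₂² = (-1.96)² + (2.44)² + (-0.36)² + (-1.12)² + (2.76)²
     = 3.8416 + 5.9536 + 0.1296 + 1.2544 + 7.6176
     = 18.7968
λ·‖w‖₂² = 0.05·18.7968 = 0.93984

0.93984


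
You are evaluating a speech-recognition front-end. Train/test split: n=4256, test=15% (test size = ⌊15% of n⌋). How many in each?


Test = ⌊4256·15/100⌋ = 638
Train = 4256 - 638 = 3618

Train: 3618, Test: 638


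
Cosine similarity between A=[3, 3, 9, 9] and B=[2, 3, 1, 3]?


A·B = 3·2 + 3·3 + 9·1 + 9·3 = 51
‖A‖ = √180 = 13.4164, ‖B‖ = √23 = 4.7958
cos = 51/(√180·√23) = 51/√4140 = 0.7926

0.7926


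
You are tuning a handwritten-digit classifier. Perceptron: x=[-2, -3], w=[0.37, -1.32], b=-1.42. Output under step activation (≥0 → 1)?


z = (-2)·(0.37) + (-3)·(-1.32) - 1.42
  = 1.8
step(z) = 1 (z≥0)

1


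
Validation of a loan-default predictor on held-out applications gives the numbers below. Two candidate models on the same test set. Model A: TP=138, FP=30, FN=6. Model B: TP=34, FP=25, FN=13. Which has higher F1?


Model A: P=138/168=0.8214, R=138/144=0.9583, F1=2PR/(P+R)=2TP/(2TP+FP+FN)=276/312=0.8846
Model B: P=34/59=0.5763, R=34/47=0.7234, F1=2PR/(P+R)=2TP/(2TP+FP+FN)=68/106=0.6415
0.8846 > 0.6415 → Model A

Model A


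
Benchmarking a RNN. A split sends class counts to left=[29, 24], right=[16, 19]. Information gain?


Parent = [45, 43], H_parent = 0.9996
H_left = 0.9936 (n=53), H_right = 0.9947 (n=35)
H_children = (53/88)·0.9936 + (35/88)·0.9947 = 0.994
IG = 0.9996 - 0.994 = 0.0056

0.0056


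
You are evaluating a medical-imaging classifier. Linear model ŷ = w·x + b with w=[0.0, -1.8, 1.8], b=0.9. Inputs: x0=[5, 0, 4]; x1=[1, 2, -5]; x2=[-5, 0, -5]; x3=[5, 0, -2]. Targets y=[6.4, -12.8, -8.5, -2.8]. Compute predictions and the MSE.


ŷ0 = (0.0)·(5) + (-1.8)·(0) + (1.8)·(4) + 0.9 = 8.1
ŷ1 = (0.0)·(1) + (-1.8)·(2) + (1.8)·(-5) + 0.9 = -11.7
ŷ2 = (0.0)·(-5) + (-1.8)·(0) + (1.8)·(-5) + 0.9 = -8.1
ŷ3 = (0.0)·(5) + (-1.8)·(0) + (1.8)·(-2) + 0.9 = -2.7
errors² = [2.89, 1.21, 0.16, 0.01]
MSE = 4.2700/4 = 1.0675

1.0675


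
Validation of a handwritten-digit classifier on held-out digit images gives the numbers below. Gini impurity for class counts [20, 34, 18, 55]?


Probabilities: [20/127, 34/127, 18/127, 55/127] ≈ [0.1575, 0.2677, 0.1417, 0.4331]
Σpᵢ² = (400 + 1156 + 324 + 3025)/127² = 4905/16129
Gini = 1 - Σpᵢ² = 1 - 4905/16129 = 0.6959

0.6959


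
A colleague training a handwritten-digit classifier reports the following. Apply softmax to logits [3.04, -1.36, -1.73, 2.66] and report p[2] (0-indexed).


Exponentials: e^3.04=20.9052, e^-1.36=0.2567, e^-1.73=0.1773, e^2.66=14.2963
Sum = 35.6355
Softmax = [0.5866, 0.0072, 0.005, 0.4012]
p[2] = 0.1773/35.6355 = 0.005

0.005


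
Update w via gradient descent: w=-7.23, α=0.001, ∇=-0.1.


w_new = w - α·∇
= -7.23 - 0.001·-0.1
= -7.23 + 0.0001
= -7.2299

-7.2299


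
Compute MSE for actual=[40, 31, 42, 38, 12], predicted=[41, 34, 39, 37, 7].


Squared errors: (40-41)²=1, (31-34)²=9, (42-39)²=9, (38-37)²=1, (12-7)²=25
Sum = 45
MSE = 45/5 = 9

9


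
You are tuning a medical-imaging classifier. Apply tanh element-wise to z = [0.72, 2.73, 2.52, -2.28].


tanh(0.72) = 0.6169
tanh(2.73) = 0.9915
tanh(2.52) = 0.9871
tanh(-2.28) = -0.9793
result = [0.6169, 0.9915, 0.9871, -0.9793]

[0.6169, 0.9915, 0.9871, -0.9793]


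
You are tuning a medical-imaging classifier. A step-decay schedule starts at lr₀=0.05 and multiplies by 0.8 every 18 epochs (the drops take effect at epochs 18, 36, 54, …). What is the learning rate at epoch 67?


n_drops = ⌊67/18⌋ = 3
lr = 0.05·0.8^3 = 0.05·0.512 = 0.0256

0.0256


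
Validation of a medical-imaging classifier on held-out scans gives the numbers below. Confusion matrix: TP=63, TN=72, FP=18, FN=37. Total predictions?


Total = TP + TN + FP + FN
= 63 + 72 + 18 + 37
= 190
(Predicted positive: 81, predicted negative: 109)

190


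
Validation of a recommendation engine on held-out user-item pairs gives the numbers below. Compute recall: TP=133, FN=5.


Recall = TP/(TP+FN)
= 133/(133+5)
= 133/138 = 96.38%

96.38%


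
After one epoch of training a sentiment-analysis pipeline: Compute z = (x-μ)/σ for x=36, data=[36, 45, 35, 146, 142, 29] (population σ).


μ = 72.1667, σ = 51.021
z = (36 - 72.1667)/51.021 = -0.7089

-0.7089


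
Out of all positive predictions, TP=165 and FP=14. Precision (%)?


Precision = TP/(TP+FP)
= 165/(165+14)
= 165/179 = 92.18%

92.18%


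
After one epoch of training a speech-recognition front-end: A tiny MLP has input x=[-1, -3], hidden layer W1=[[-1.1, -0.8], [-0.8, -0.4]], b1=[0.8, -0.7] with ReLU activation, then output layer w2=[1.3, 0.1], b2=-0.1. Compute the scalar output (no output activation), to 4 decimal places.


z1[0] = (-1.1)·(-1) + (-0.8)·(-3) + 0.8 = 4.3
z1[1] = (-0.8)·(-1) + (-0.4)·(-3) - 0.7 = 1.3
h = ReLU(z1) = [4.3, 1.3]
output = (1.3)·(4.3) + (0.1)·(1.3) - 0.1 = 5.62

5.62


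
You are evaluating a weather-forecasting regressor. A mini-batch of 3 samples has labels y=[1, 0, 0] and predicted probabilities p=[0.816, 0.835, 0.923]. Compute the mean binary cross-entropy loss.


L[0] = -ln(0.816) = 0.2033
L[1] = -ln(1-0.835) = -ln(0.165) = 1.8018
L[2] = -ln(1-0.923) = -ln(0.077) = 2.5639
mean = (0.2033 + 1.8018 + 2.5639)/3 = 1.523

1.523


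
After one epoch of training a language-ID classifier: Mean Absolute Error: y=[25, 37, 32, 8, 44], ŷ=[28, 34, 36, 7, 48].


Absolute errors: |25-28|=3, |37-34|=3, |32-36|=4, |8-7|=1, |44-48|=4
Sum = 15
MAE = 15/5 = 3

3


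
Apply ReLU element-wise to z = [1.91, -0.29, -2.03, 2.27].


ReLU(1.91) = max(0, 1.91) = 1.91
ReLU(-0.29) = max(0, -0.29) = 0.0
ReLU(-2.03) = max(0, -2.03) = 0.0
ReLU(2.27) = max(0, 2.27) = 2.27
result = [1.91, 0.0, 0.0, 2.27]

[1.91, 0.0, 0.0, 2.27]


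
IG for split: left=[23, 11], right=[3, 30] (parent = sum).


Parent = [26, 41], H_parent = 0.9635
H_left = 0.9082 (n=34), H_right = 0.4395 (n=33)
H_children = (34/67)·0.9082 + (33/67)·0.4395 = 0.6773
IG = 0.9635 - 0.6773 = 0.2862

0.2862


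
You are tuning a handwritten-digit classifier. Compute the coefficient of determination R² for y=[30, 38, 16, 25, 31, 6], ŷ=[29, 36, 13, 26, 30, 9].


ȳ = 24.3333
SS_res = Σ(y-ŷ)² = 25
SS_tot = Σ(y-ȳ)² = 669.33
R² = 1 - SS_res/SS_tot = 1 - 0.0374 = 0.9626

0.9626


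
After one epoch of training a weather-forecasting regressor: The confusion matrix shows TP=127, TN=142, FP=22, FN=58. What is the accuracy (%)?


Accuracy = (TP+TN)/(TP+TN+FP+FN)
= (127+142)/(349)
= 269/349 = 77.08%

77.08%


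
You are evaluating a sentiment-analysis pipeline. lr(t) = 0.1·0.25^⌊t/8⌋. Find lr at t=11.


n_drops = ⌊11/8⌋ = 1
lr = 0.1·0.25^1 = 0.1·0.25 = 0.025

0.025


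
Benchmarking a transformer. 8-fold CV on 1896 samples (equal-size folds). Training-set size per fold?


Fold size = 1896/8 = 237
Training per fold = 1896 - 237 = 1659

1659


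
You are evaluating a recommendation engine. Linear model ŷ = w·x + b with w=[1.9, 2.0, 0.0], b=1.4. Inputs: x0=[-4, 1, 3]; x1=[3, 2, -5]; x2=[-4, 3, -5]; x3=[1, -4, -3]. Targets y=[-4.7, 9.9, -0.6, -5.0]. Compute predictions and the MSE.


ŷ0 = (1.9)·(-4) + (2.0)·(1) + (0.0)·(3) + 1.4 = -4.2
ŷ1 = (1.9)·(3) + (2.0)·(2) + (0.0)·(-5) + 1.4 = 11.1
ŷ2 = (1.9)·(-4) + (2.0)·(3) + (0.0)·(-5) + 1.4 = -0.2
ŷ3 = (1.9)·(1) + (2.0)·(-4) + (0.0)·(-3) + 1.4 = -4.7
errors² = [0.25, 1.44, 0.16, 0.09]
MSE = 1.9400/4 = 0.485

0.485


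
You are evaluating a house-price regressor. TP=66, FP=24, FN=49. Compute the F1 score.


Precision = 66/90 = 0.7333
Recall = 66/115 = 0.5739
F1 = 2·P·R/(P+R) = 2·TP/(2·TP+FP+FN) = 132/(132+24+49) = 132/205 = 0.6439

0.6439


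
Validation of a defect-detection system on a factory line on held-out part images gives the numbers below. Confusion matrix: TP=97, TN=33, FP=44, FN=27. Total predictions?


Total = TP + TN + FP + FN
= 97 + 33 + 44 + 27
= 201
(Predicted positive: 141, predicted negative: 60)

201


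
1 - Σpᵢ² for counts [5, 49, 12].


Probabilities: [5/66, 49/66, 12/66] ≈ [0.0758, 0.7424, 0.1818]
Σpᵢ² = (25 + 2401 + 144)/66² = 2570/4356
Gini = 1 - Σpᵢ² = 1 - 2570/4356 = 0.41

0.41


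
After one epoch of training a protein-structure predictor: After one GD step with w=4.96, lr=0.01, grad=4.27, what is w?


w_new = w - α·∇
= 4.96 - 0.01·4.27
= 4.96 - 0.0427
= 4.9173

4.9173


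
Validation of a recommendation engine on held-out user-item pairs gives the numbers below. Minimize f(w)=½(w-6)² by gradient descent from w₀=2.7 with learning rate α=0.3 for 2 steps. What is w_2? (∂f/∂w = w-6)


step 1: grad = 2.7-6 = -3.3; w = 2.7 - 0.3·(-3.3) = 3.69
step 2: grad = 3.69-6 = -2.31; w = 3.69 - 0.3·(-2.31) = 4.383

4.383


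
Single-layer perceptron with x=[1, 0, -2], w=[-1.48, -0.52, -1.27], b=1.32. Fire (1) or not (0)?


z = (1)·(-1.48) + (0)·(-0.52) + (-2)·(-1.27) + 1.32
  = 2.38
step(z) = 1 (z≥0)

1


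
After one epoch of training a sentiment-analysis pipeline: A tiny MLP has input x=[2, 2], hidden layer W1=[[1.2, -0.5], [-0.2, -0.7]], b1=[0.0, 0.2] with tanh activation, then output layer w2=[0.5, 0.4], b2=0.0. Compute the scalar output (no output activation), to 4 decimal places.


z1[0] = (1.2)·(2) + (-0.5)·(2) + 0.0 = 1.4
z1[1] = (-0.2)·(2) + (-0.7)·(2) + 0.2 = -1.6
h = tanh(z1) = [0.8854, -0.9217]
output = (0.5)·(0.8854) + (0.4)·(-0.9217) + 0.0 = 0.074

0.074


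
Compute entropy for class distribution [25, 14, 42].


Probabilities: [25/81, 14/81, 42/81] ≈ [0.3086, 0.1728, 0.5185]
H = -((25/81)·log₂(25/81) + (14/81)·log₂(14/81) + (42/81)·log₂(42/81))
  = 1.4525 bits

1.4525 bits


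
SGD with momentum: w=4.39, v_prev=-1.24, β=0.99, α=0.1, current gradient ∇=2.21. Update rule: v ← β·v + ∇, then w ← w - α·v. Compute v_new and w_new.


v_new = 0.99·-1.24 + 2.21 = -1.2276 + 2.21 = 0.9824
w_new = 4.39 - 0.1·0.9824 = 4.39 - 0.09824 = 4.29176

v_new=0.9824, w_new=4.29176


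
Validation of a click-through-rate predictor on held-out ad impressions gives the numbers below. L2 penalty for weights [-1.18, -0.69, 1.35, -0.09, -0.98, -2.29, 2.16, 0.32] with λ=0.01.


‖w‖₂² = (-1.18)² + (-0.69)² + (1.35)² + (-0.09)² + (-0.98)² + (-2.29)² + (2.16)² + (0.32)²
     = 1.3924 + 0.4761 + 1.8225 + 0.0081 + 0.9604 + 5.2441 + 4.6656 + 0.1024
     = 14.6716
λ·‖w‖₂² = 0.01·14.6716 = 0.146716

0.146716


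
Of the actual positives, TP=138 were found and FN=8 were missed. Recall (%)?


Recall = TP/(TP+FN)
= 138/(138+8)
= 138/146 = 94.52%

94.52%


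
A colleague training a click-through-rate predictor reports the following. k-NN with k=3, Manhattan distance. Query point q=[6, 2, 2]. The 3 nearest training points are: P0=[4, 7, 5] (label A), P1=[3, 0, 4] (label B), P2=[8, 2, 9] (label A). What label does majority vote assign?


d(q,P0) = 10  (label A)
d(q,P1) = 7  (label B)
d(q,P2) = 9  (label A)
Votes: A=2, B=1
Majority → A

A


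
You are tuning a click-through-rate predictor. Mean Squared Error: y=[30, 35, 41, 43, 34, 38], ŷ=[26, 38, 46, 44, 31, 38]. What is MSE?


Squared errors: (30-26)²=16, (35-38)²=9, (41-46)²=25, (43-44)²=1, (34-31)²=9, (38-38)²=0
Sum = 60
MSE = 60/6 = 10

10


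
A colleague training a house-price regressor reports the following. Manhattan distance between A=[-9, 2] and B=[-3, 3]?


d = |-9+ 3| + |2-3|
  = 6 + 1
  = 7

7


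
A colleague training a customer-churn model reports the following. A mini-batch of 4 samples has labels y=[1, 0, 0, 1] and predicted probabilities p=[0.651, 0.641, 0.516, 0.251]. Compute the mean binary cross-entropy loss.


L[0] = -ln(0.651) = 0.4292
L[1] = -ln(1-0.641) = -ln(0.359) = 1.0244
L[2] = -ln(1-0.516) = -ln(0.484) = 0.7257
L[3] = -ln(0.251) = 1.3823
mean = (0.4292 + 1.0244 + 0.7257 + 1.3823)/4 = 0.8904

0.8904


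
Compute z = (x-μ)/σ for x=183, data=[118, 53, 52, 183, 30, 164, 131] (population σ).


μ = 104.4286, σ = 55.4794
z = (183 - 104.4286)/55.4794 = 1.4162

1.4162


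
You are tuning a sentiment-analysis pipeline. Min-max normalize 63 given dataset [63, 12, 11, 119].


min=11, max=119
(63-11)/(119-11) = 52/108 = 0.4815

0.4815


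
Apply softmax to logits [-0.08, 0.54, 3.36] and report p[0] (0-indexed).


Exponentials: e^-0.08=0.9231, e^0.54=1.716, e^3.36=28.7892
Sum = 31.4283
Softmax = [0.0294, 0.0546, 0.916]
p[0] = 0.9231/31.4283 = 0.0294

0.0294


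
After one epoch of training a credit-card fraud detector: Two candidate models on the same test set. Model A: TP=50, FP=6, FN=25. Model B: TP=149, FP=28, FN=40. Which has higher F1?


Model A: P=50/56=0.8929, R=50/75=0.6667, F1=2PR/(P+R)=2TP/(2TP+FP+FN)=100/131=0.7634
Model B: P=149/177=0.8418, R=149/189=0.7884, F1=2PR/(P+R)=2TP/(2TP+FP+FN)=298/366=0.8142
0.7634 < 0.8142 → Model B

Model B


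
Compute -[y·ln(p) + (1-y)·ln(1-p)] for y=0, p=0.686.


BCE = -[y·ln(p) + (1-y)·ln(1-p)]
= -0 - 1·ln(1-0.686)
= -ln(0.314) = 1.1584

1.1584


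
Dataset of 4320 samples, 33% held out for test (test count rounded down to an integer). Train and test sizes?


Test = ⌊4320·33/100⌋ = 1425
Train = 4320 - 1425 = 2895

Train: 2895, Test: 1425


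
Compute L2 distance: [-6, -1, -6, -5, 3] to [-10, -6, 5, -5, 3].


d = √((-6+ 10)² + (-1+ 6)² + (-6-5)² + (-5+ 5)² + (3-3)²)
  = √(16 + 25 + 121 + 0 + 0)
  = √162 = 12.7279

12.7279


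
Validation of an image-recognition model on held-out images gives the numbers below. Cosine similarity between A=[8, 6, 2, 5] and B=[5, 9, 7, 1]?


A·B = 8·5 + 6·9 + 2·7 + 5·1 = 113
‖A‖ = √129 = 11.3578, ‖B‖ = √156 = 12.49
cos = 113/(√129·√156) = 113/√20124 = 0.7966

0.7966


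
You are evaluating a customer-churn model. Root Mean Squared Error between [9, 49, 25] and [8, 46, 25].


MSE = 10/3 = 3.3333
RMSE = √(10/3) = 1.8257

1.8257


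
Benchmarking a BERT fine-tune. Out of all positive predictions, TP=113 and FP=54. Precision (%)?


Precision = TP/(TP+FP)
= 113/(113+54)
= 113/167 = 67.66%

67.66%


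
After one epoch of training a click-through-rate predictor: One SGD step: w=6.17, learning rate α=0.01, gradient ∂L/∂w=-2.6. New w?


w_new = w - α·∇
= 6.17 - 0.01·-2.6
= 6.17 + 0.026
= 6.196

6.196


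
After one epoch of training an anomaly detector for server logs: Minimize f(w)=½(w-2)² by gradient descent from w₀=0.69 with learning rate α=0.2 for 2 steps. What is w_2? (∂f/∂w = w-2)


step 1: grad = 0.69-2 = -1.31; w = 0.69 - 0.2·(-1.31) = 0.952
step 2: grad = 0.952-2 = -1.048; w = 0.952 - 0.2·(-1.048) = 1.1616

1.1616


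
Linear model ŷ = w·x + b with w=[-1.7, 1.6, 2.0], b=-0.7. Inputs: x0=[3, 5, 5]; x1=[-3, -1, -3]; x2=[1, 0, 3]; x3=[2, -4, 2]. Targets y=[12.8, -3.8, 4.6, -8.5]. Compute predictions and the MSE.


ŷ0 = (-1.7)·(3) + (1.6)·(5) + (2.0)·(5) - 0.7 = 12.2
ŷ1 = (-1.7)·(-3) + (1.6)·(-1) + (2.0)·(-3) - 0.7 = -3.2
ŷ2 = (-1.7)·(1) + (1.6)·(0) + (2.0)·(3) - 0.7 = 3.6
ŷ3 = (-1.7)·(2) + (1.6)·(-4) + (2.0)·(2) - 0.7 = -6.5
errors² = [0.36, 0.36, 1.0, 4.0]
MSE = 5.7200/4 = 1.43

1.43
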